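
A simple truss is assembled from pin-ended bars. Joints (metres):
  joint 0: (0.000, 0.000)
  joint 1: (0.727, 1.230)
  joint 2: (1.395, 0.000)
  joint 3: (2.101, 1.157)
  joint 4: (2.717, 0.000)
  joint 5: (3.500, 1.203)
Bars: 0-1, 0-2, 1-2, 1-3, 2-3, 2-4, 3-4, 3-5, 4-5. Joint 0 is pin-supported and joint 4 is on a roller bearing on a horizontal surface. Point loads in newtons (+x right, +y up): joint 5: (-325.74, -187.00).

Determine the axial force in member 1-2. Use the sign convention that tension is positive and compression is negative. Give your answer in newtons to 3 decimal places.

N=6 nodes, M=9 members, R=3 reactions → 2N=12, M+R=12
member 0 (0-1): L=1.4288, (cx,cy)=(0.5088,0.8609)
member 1 (0-2): L=1.3950, (cx,cy)=(1.0000,0.0000)
member 2 (1-2): L=1.3997, (cx,cy)=(0.4772,-0.8788)
member 3 (1-3): L=1.3759, (cx,cy)=(0.9986,-0.0531)
member 4 (2-3): L=1.3554, (cx,cy)=(0.5209,0.8536)
member 5 (2-4): L=1.3220, (cx,cy)=(1.0000,0.0000)
member 6 (3-4): L=1.3108, (cx,cy)=(0.4700,-0.8827)
member 7 (3-5): L=1.3998, (cx,cy)=(0.9995,0.0329)
member 8 (4-5): L=1.4354, (cx,cy)=(0.5455,0.8381)
solve A·x = −loads:
  F[0-1] = -104.9362 N (compression)
  F[0-2] = -272.3460 N (compression)
  F[1-2] = +109.1774 N (tension)
  F[1-3] = -105.6477 N (compression)
  F[2-3] = -112.3927 N (compression)
  F[2-4] = -161.6977 N (compression)
  F[3-4] = +94.5759 N (tension)
  F[3-5] = -208.6013 N (compression)
  F[4-5] = -214.9419 N (compression)
  Rx@0 = +325.7400 N
  Ry@0 = +90.3365 N
  Ry@4 = +96.6635 N

109.177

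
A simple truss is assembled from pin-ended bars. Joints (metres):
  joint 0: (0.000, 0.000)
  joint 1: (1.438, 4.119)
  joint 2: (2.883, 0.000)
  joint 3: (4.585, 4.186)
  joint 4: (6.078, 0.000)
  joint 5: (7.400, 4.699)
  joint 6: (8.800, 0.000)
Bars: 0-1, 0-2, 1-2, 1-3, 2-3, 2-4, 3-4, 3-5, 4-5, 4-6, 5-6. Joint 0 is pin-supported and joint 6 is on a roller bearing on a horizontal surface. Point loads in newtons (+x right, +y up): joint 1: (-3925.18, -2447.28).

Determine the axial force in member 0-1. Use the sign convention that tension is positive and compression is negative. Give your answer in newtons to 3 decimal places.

N=7 nodes, M=11 members, R=3 reactions → 2N=14, M+R=14
member 0 (0-1): L=4.3628, (cx,cy)=(0.3296,0.9441)
member 1 (0-2): L=2.8830, (cx,cy)=(1.0000,0.0000)
member 2 (1-2): L=4.3651, (cx,cy)=(0.3310,-0.9436)
member 3 (1-3): L=3.1477, (cx,cy)=(0.9998,0.0213)
member 4 (2-3): L=4.5188, (cx,cy)=(0.3767,0.9264)
member 5 (2-4): L=3.1950, (cx,cy)=(1.0000,0.0000)
member 6 (3-4): L=4.4443, (cx,cy)=(0.3359,-0.9419)
member 7 (3-5): L=2.8614, (cx,cy)=(0.9838,0.1793)
member 8 (4-5): L=4.8814, (cx,cy)=(0.2708,0.9626)
member 9 (4-6): L=2.7220, (cx,cy)=(1.0000,0.0000)
member 10 (5-6): L=4.9031, (cx,cy)=(0.2855,-0.9584)
solve A·x = −loads:
  F[0-1] = -4114.5495 N (compression)
  F[0-2] = -2569.0039 N (compression)
  F[1-2] = +1569.4656 N (tension)
  F[1-3] = +2049.9218 N (tension)
  F[2-3] = -1598.7135 N (compression)
  F[2-4] = -1447.3018 N (compression)
  F[3-4] = +1695.8321 N (tension)
  F[3-5] = +892.0626 N (tension)
  F[4-5] = -1659.2865 N (compression)
  F[4-6] = -428.2362 N (compression)
  F[5-6] = +1499.7814 N (tension)
  Rx@0 = +3925.1800 N
  Ry@0 = +3884.6241 N
  Ry@6 = -1437.3441 N

-4114.550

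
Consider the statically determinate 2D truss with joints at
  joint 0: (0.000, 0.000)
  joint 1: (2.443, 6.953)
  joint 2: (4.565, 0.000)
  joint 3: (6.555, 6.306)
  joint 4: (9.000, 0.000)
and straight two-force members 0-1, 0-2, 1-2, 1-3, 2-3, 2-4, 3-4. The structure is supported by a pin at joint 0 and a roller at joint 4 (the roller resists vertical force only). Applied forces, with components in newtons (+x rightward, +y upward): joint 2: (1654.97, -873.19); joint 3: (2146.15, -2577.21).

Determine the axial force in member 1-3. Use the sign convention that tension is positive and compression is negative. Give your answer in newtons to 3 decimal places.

N=5 nodes, M=7 members, R=3 reactions → 2N=10, M+R=10
member 0 (0-1): L=7.3697, (cx,cy)=(0.3315,0.9435)
member 1 (0-2): L=4.5650, (cx,cy)=(1.0000,0.0000)
member 2 (1-2): L=7.2696, (cx,cy)=(0.2919,-0.9564)
member 3 (1-3): L=4.1626, (cx,cy)=(0.9878,-0.1554)
member 4 (2-3): L=6.6125, (cx,cy)=(0.3009,0.9536)
member 5 (2-4): L=4.4350, (cx,cy)=(1.0000,0.0000)
member 6 (3-4): L=6.7634, (cx,cy)=(0.3615,-0.9324)
solve A·x = −loads:
  F[0-1] = +395.6775 N (tension)
  F[0-2] = +3669.9559 N (tension)
  F[1-2] = -432.6573 N (compression)
  F[1-3] = +260.6245 N (tension)
  F[2-3] = +1349.5677 N (tension)
  F[2-4] = +1482.5498 N (tension)
  F[3-4] = -4101.0577 N (compression)
  Rx@0 = -3801.1200 N
  Ry@0 = -373.3051 N
  Ry@4 = +3823.7051 N

260.625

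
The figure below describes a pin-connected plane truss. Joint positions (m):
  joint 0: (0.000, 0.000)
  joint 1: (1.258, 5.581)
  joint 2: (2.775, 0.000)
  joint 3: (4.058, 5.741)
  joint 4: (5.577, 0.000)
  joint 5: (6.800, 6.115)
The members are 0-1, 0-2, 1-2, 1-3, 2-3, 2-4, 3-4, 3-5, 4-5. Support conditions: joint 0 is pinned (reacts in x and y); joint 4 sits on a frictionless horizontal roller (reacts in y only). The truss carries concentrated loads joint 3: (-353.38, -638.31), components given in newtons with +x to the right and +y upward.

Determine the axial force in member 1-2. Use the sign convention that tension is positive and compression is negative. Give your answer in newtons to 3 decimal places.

N=6 nodes, M=9 members, R=3 reactions → 2N=12, M+R=12
member 0 (0-1): L=5.7210, (cx,cy)=(0.2199,0.9755)
member 1 (0-2): L=2.7750, (cx,cy)=(1.0000,0.0000)
member 2 (1-2): L=5.7835, (cx,cy)=(0.2623,-0.9650)
member 3 (1-3): L=2.8046, (cx,cy)=(0.9984,0.0570)
member 4 (2-3): L=5.8826, (cx,cy)=(0.2181,0.9759)
member 5 (2-4): L=2.8020, (cx,cy)=(1.0000,0.0000)
member 6 (3-4): L=5.9386, (cx,cy)=(0.2558,-0.9667)
member 7 (3-5): L=2.7674, (cx,cy)=(0.9908,0.1351)
member 8 (4-5): L=6.2361, (cx,cy)=(0.1961,0.9806)
solve A·x = −loads:
  F[0-1] = -551.1161 N (compression)
  F[0-2] = -232.1947 N (compression)
  F[1-2] = +541.5467 N (tension)
  F[1-3] = -263.6613 N (compression)
  F[2-3] = -535.4763 N (compression)
  F[2-4] = +26.6394 N (tension)
  F[3-4] = -104.1473 N (compression)
  F[3-5] = -0.0000 N (compression)
  F[4-5] = +0.0000 N (tension)
  Rx@0 = +353.3800 N
  Ry@0 = +537.6273 N
  Ry@4 = +100.6827 N

541.547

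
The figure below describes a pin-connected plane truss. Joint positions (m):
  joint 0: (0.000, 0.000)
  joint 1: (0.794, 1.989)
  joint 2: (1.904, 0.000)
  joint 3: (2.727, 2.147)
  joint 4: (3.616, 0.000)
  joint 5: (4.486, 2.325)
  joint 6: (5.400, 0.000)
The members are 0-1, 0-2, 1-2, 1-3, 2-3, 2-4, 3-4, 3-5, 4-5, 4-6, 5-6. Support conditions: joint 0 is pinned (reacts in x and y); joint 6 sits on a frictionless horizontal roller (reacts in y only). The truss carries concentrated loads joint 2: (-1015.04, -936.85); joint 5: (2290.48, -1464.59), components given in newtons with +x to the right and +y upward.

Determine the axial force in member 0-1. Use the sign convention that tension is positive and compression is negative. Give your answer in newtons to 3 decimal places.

N=7 nodes, M=11 members, R=3 reactions → 2N=14, M+R=14
member 0 (0-1): L=2.1416, (cx,cy)=(0.3707,0.9287)
member 1 (0-2): L=1.9040, (cx,cy)=(1.0000,0.0000)
member 2 (1-2): L=2.2778, (cx,cy)=(0.4873,-0.8732)
member 3 (1-3): L=1.9394, (cx,cy)=(0.9967,0.0815)
member 4 (2-3): L=2.2993, (cx,cy)=(0.3579,0.9337)
member 5 (2-4): L=1.7120, (cx,cy)=(1.0000,0.0000)
member 6 (3-4): L=2.3238, (cx,cy)=(0.3826,-0.9239)
member 7 (3-5): L=1.7680, (cx,cy)=(0.9949,0.1007)
member 8 (4-5): L=2.4824, (cx,cy)=(0.3505,0.9366)
member 9 (4-6): L=1.7840, (cx,cy)=(1.0000,0.0000)
member 10 (5-6): L=2.4982, (cx,cy)=(0.3659,-0.9307)
solve A·x = −loads:
  F[0-1] = +141.8704 N (tension)
  F[0-2] = +1222.8421 N (tension)
  F[1-2] = -139.5977 N (compression)
  F[1-3] = +121.0289 N (tension)
  F[2-3] = +1133.8706 N (tension)
  F[2-4] = +1764.0074 N (tension)
  F[3-4] = -1054.7379 N (compression)
  F[3-5] = +934.7301 N (tension)
  F[4-5] = +1040.4924 N (tension)
  F[4-6] = +995.8472 N (tension)
  F[5-6] = -2721.9135 N (compression)
  Rx@0 = -1275.4400 N
  Ry@0 = -131.7598 N
  Ry@6 = +2533.1998 N

141.870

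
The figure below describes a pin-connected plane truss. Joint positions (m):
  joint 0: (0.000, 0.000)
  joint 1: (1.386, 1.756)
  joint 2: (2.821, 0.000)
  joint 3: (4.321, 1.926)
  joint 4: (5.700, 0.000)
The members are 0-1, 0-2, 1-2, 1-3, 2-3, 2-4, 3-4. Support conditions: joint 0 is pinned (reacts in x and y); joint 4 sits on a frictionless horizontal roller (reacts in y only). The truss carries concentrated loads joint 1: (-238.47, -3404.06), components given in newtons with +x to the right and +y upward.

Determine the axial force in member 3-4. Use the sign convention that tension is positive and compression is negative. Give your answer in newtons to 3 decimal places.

-927.660

N=5 nodes, M=7 members, R=3 reactions → 2N=10, M+R=10
member 0 (0-1): L=2.2371, (cx,cy)=(0.6196,0.7850)
member 1 (0-2): L=2.8210, (cx,cy)=(1.0000,0.0000)
member 2 (1-2): L=2.2678, (cx,cy)=(0.6328,-0.7743)
member 3 (1-3): L=2.9399, (cx,cy)=(0.9983,0.0578)
member 4 (2-3): L=2.4412, (cx,cy)=(0.6145,0.7890)
member 5 (2-4): L=2.8790, (cx,cy)=(1.0000,0.0000)
member 6 (3-4): L=2.3688, (cx,cy)=(0.5822,-0.8131)
solve A·x = −loads:
  F[0-1] = -3375.7522 N (compression)
  F[0-2] = +1853.0020 N (tension)
  F[1-2] = -1062.4000 N (compression)
  F[1-3] = -1182.7140 N (compression)
  F[2-3] = +1042.7067 N (tension)
  F[2-4] = +540.0429 N (tension)
  F[3-4] = -927.6596 N (compression)
  Rx@0 = +238.4700 N
  Ry@0 = +2649.8014 N
  Ry@4 = +754.2586 N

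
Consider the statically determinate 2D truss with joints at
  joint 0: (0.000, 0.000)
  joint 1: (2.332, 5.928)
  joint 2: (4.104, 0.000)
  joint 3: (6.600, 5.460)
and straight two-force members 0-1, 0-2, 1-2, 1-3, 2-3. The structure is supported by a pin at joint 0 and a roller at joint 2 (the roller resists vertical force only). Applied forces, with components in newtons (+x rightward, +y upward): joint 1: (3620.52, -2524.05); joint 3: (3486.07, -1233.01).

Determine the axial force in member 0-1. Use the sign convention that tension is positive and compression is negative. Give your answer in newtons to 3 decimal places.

10238.331

N=4 nodes, M=5 members, R=3 reactions → 2N=8, M+R=8
member 0 (0-1): L=6.3702, (cx,cy)=(0.3661,0.9306)
member 1 (0-2): L=4.1040, (cx,cy)=(1.0000,0.0000)
member 2 (1-2): L=6.1872, (cx,cy)=(0.2864,-0.9581)
member 3 (1-3): L=4.2936, (cx,cy)=(0.9940,-0.1090)
member 4 (2-3): L=6.0035, (cx,cy)=(0.4158,0.9095)
solve A·x = −loads:
  F[0-1] = +10238.3314 N (tension)
  F[0-2] = +3358.5443 N (tension)
  F[1-2] = -13019.9397 N (compression)
  F[1-3] = +3879.5354 N (tension)
  F[2-3] = -890.7793 N (compression)
  Rx@0 = -7106.5900 N
  Ry@0 = -9527.6221 N
  Ry@2 = +13284.6821 N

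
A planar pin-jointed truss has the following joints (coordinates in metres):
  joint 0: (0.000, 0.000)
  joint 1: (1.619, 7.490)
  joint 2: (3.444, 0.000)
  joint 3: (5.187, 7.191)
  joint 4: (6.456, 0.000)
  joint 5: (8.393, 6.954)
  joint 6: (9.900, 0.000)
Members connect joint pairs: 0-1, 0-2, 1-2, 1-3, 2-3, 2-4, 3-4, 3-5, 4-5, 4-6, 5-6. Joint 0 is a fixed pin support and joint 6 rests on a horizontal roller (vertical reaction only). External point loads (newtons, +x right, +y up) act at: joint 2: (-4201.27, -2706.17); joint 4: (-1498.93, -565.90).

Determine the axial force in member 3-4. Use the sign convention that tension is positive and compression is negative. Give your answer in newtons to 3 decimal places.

-708.323

N=7 nodes, M=11 members, R=3 reactions → 2N=14, M+R=14
member 0 (0-1): L=7.6630, (cx,cy)=(0.2113,0.9774)
member 1 (0-2): L=3.4440, (cx,cy)=(1.0000,0.0000)
member 2 (1-2): L=7.7091, (cx,cy)=(0.2367,-0.9716)
member 3 (1-3): L=3.5805, (cx,cy)=(0.9965,-0.0835)
member 4 (2-3): L=7.3992, (cx,cy)=(0.2356,0.9719)
member 5 (2-4): L=3.0120, (cx,cy)=(1.0000,0.0000)
member 6 (3-4): L=7.3021, (cx,cy)=(0.1738,-0.9848)
member 7 (3-5): L=3.2147, (cx,cy)=(0.9973,-0.0737)
member 8 (4-5): L=7.2187, (cx,cy)=(0.2683,0.9633)
member 9 (4-6): L=3.4440, (cx,cy)=(1.0000,0.0000)
member 10 (5-6): L=7.1154, (cx,cy)=(0.2118,-0.9773)
solve A·x = −loads:
  F[0-1] = -2006.9185 N (compression)
  F[0-2] = -5276.1873 N (compression)
  F[1-2] = +2098.4249 N (tension)
  F[1-3] = -924.0049 N (compression)
  F[2-3] = +686.7182 N (tension)
  F[2-4] = -739.9194 N (compression)
  F[3-4] = -708.3234 N (compression)
  F[3-5] = -637.6495 N (compression)
  F[4-5] = +1311.5433 N (tension)
  F[4-6] = +283.9883 N (tension)
  F[5-6] = -1340.8730 N (compression)
  Rx@0 = +5700.2000 N
  Ry@0 = +1961.6155 N
  Ry@6 = +1310.4545 N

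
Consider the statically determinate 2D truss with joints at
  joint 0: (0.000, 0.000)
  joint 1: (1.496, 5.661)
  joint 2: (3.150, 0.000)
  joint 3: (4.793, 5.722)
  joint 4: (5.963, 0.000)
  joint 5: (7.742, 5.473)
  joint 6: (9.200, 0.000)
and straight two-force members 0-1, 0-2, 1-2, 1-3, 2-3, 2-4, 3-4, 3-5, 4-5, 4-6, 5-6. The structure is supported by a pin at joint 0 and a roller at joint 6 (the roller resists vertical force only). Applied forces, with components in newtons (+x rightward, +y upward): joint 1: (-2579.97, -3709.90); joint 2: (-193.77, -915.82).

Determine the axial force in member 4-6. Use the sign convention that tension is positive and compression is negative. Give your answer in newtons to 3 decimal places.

-178.671

N=7 nodes, M=11 members, R=3 reactions → 2N=14, M+R=14
member 0 (0-1): L=5.8553, (cx,cy)=(0.2555,0.9668)
member 1 (0-2): L=3.1500, (cx,cy)=(1.0000,0.0000)
member 2 (1-2): L=5.8977, (cx,cy)=(0.2804,-0.9599)
member 3 (1-3): L=3.2976, (cx,cy)=(0.9998,0.0185)
member 4 (2-3): L=5.9532, (cx,cy)=(0.2760,0.9612)
member 5 (2-4): L=2.8130, (cx,cy)=(1.0000,0.0000)
member 6 (3-4): L=5.8404, (cx,cy)=(0.2003,-0.9797)
member 7 (3-5): L=2.9595, (cx,cy)=(0.9965,-0.0841)
member 8 (4-5): L=5.7549, (cx,cy)=(0.3091,0.9510)
member 9 (4-6): L=3.2370, (cx,cy)=(1.0000,0.0000)
member 10 (5-6): L=5.6639, (cx,cy)=(0.2574,-0.9663)
solve A·x = −loads:
  F[0-1] = -5478.2303 N (compression)
  F[0-2] = -1374.0876 N (compression)
  F[1-2] = +1666.5843 N (tension)
  F[1-3] = +713.0473 N (tension)
  F[2-3] = -711.5164 N (compression)
  F[2-4] = -516.5571 N (compression)
  F[3-4] = +651.2955 N (tension)
  F[3-5] = +387.4575 N (tension)
  F[4-5] = -670.9563 N (compression)
  F[4-6] = -178.6715 N (compression)
  F[5-6] = +694.0831 N (tension)
  Rx@0 = +2773.7400 N
  Ry@0 = +5296.4120 N
  Ry@6 = -670.6920 N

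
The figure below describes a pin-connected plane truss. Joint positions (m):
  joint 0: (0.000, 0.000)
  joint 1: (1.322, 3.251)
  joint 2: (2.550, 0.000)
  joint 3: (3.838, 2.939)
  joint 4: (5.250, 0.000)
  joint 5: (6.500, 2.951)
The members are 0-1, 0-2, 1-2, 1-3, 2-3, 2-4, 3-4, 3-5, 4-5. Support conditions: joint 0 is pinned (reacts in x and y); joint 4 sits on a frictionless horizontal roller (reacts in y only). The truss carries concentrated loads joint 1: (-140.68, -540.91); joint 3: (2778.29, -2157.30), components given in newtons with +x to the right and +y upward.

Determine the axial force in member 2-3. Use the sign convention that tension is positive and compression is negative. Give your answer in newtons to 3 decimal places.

1221.081

N=6 nodes, M=9 members, R=3 reactions → 2N=12, M+R=12
member 0 (0-1): L=3.5095, (cx,cy)=(0.3767,0.9263)
member 1 (0-2): L=2.5500, (cx,cy)=(1.0000,0.0000)
member 2 (1-2): L=3.4752, (cx,cy)=(0.3534,-0.9355)
member 3 (1-3): L=2.5353, (cx,cy)=(0.9924,-0.1231)
member 4 (2-3): L=3.2088, (cx,cy)=(0.4014,0.9159)
member 5 (2-4): L=2.7000, (cx,cy)=(1.0000,0.0000)
member 6 (3-4): L=3.2606, (cx,cy)=(0.4331,-0.9014)
member 7 (3-5): L=2.6620, (cx,cy)=(1.0000,0.0045)
member 8 (4-5): L=3.2048, (cx,cy)=(0.3900,0.9208)
solve A·x = −loads:
  F[0-1] = +521.7140 N (tension)
  F[0-2] = +2441.0854 N (tension)
  F[1-2] = -1195.5233 N (compression)
  F[1-3] = +765.4750 N (tension)
  F[2-3] = +1221.0809 N (tension)
  F[2-4] = +1528.5028 N (tension)
  F[3-4] = -3529.6212 N (compression)
  F[3-5] = +0.0000 N (tension)
  F[4-5] = -0.0000 N (compression)
  Rx@0 = -2637.6100 N
  Ry@0 = -483.2841 N
  Ry@4 = +3181.4941 N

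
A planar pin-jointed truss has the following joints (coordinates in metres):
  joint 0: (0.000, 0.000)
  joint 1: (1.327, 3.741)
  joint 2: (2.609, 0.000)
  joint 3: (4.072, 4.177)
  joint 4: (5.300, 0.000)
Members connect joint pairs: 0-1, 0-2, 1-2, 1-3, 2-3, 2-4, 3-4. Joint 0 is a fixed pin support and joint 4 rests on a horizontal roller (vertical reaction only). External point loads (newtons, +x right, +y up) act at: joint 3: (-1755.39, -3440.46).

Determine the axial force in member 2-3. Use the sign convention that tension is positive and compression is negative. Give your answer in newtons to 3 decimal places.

N=5 nodes, M=7 members, R=3 reactions → 2N=10, M+R=10
member 0 (0-1): L=3.9694, (cx,cy)=(0.3343,0.9425)
member 1 (0-2): L=2.6090, (cx,cy)=(1.0000,0.0000)
member 2 (1-2): L=3.9546, (cx,cy)=(0.3242,-0.9460)
member 3 (1-3): L=2.7794, (cx,cy)=(0.9876,0.1569)
member 4 (2-3): L=4.4258, (cx,cy)=(0.3306,0.9438)
member 5 (2-4): L=2.6910, (cx,cy)=(1.0000,0.0000)
member 6 (3-4): L=4.3538, (cx,cy)=(0.2821,-0.9594)
solve A·x = −loads:
  F[0-1] = -2313.7171 N (compression)
  F[0-2] = -981.8940 N (compression)
  F[1-2] = +2062.9228 N (tension)
  F[1-3] = -1460.3382 N (compression)
  F[2-3] = -2067.7542 N (compression)
  F[2-4] = +370.3891 N (tension)
  F[3-4] = -1313.1832 N (compression)
  Rx@0 = +1755.3900 N
  Ry@0 = +2180.5941 N
  Ry@4 = +1259.8659 N

-2067.754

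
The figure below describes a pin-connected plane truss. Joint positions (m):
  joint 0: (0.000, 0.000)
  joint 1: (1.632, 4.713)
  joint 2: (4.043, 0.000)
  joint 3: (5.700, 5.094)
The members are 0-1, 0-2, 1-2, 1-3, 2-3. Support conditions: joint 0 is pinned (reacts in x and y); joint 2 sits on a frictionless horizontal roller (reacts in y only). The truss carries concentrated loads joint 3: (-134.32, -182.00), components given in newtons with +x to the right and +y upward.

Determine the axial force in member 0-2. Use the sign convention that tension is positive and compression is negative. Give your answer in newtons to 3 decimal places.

-101.546

N=4 nodes, M=5 members, R=3 reactions → 2N=8, M+R=8
member 0 (0-1): L=4.9876, (cx,cy)=(0.3272,0.9450)
member 1 (0-2): L=4.0430, (cx,cy)=(1.0000,0.0000)
member 2 (1-2): L=5.2939, (cx,cy)=(0.4554,-0.8903)
member 3 (1-3): L=4.0858, (cx,cy)=(0.9956,0.0932)
member 4 (2-3): L=5.3567, (cx,cy)=(0.3093,0.9510)
solve A·x = −loads:
  F[0-1] = -100.1593 N (compression)
  F[0-2] = -101.5465 N (compression)
  F[1-2] = +98.1601 N (tension)
  F[1-3] = -77.8177 N (compression)
  F[2-3] = -183.7559 N (compression)
  Rx@0 = +134.3200 N
  Ry@0 = +94.6456 N
  Ry@2 = +87.3544 N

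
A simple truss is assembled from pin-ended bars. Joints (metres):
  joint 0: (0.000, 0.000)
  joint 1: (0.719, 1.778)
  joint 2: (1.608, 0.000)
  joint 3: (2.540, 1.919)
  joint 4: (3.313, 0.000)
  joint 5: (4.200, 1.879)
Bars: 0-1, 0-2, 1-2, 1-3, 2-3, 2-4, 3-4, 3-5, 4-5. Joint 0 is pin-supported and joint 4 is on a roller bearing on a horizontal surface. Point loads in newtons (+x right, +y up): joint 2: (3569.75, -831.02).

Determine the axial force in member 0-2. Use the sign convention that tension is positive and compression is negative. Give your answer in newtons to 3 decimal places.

N=6 nodes, M=9 members, R=3 reactions → 2N=12, M+R=12
member 0 (0-1): L=1.9179, (cx,cy)=(0.3749,0.9271)
member 1 (0-2): L=1.6080, (cx,cy)=(1.0000,0.0000)
member 2 (1-2): L=1.9879, (cx,cy)=(0.4472,-0.8944)
member 3 (1-3): L=1.8265, (cx,cy)=(0.9970,0.0772)
member 4 (2-3): L=2.1334, (cx,cy)=(0.4369,0.8995)
member 5 (2-4): L=1.7050, (cx,cy)=(1.0000,0.0000)
member 6 (3-4): L=2.0688, (cx,cy)=(0.3736,-0.9276)
member 7 (3-5): L=1.6605, (cx,cy)=(0.9997,-0.0241)
member 8 (4-5): L=2.0778, (cx,cy)=(0.4269,0.9043)
solve A·x = −loads:
  F[0-1] = -461.3208 N (compression)
  F[0-2] = +3742.6964 N (tension)
  F[1-2] = +445.9201 N (tension)
  F[1-3] = -373.4825 N (compression)
  F[2-3] = +480.4507 N (tension)
  F[2-4] = +162.4728 N (tension)
  F[3-4] = -434.8381 N (compression)
  F[3-5] = -0.0000 N (compression)
  F[4-5] = +0.0000 N (tension)
  Rx@0 = -3569.7500 N
  Ry@0 = +427.6756 N
  Ry@4 = +403.3444 N

3742.696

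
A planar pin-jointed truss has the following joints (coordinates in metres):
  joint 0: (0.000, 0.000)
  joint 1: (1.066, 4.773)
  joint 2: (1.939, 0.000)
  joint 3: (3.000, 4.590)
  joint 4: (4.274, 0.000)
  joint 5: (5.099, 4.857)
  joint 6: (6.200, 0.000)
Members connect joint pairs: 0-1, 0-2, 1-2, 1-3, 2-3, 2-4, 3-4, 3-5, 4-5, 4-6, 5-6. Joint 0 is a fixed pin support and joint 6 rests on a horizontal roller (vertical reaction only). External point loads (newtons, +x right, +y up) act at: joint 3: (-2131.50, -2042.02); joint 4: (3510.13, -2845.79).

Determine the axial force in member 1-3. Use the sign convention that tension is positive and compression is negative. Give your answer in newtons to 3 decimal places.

-1459.989

N=7 nodes, M=11 members, R=3 reactions → 2N=14, M+R=14
member 0 (0-1): L=4.8906, (cx,cy)=(0.2180,0.9760)
member 1 (0-2): L=1.9390, (cx,cy)=(1.0000,0.0000)
member 2 (1-2): L=4.8522, (cx,cy)=(0.1799,-0.9837)
member 3 (1-3): L=1.9426, (cx,cy)=(0.9956,-0.0942)
member 4 (2-3): L=4.7110, (cx,cy)=(0.2252,0.9743)
member 5 (2-4): L=2.3350, (cx,cy)=(1.0000,0.0000)
member 6 (3-4): L=4.7635, (cx,cy)=(0.2674,-0.9636)
member 7 (3-5): L=2.1159, (cx,cy)=(0.9920,0.1262)
member 8 (4-5): L=4.9266, (cx,cy)=(0.1675,0.9859)
member 9 (4-6): L=1.9260, (cx,cy)=(1.0000,0.0000)
member 10 (5-6): L=4.9802, (cx,cy)=(0.2211,-0.9753)
solve A·x = −loads:
  F[0-1] = -3602.5967 N (compression)
  F[0-2] = +2163.8864 N (tension)
  F[1-2] = +3714.1170 N (tension)
  F[1-3] = -1459.9893 N (compression)
  F[2-3] = -3749.8457 N (compression)
  F[2-4] = +3676.6524 N (tension)
  F[3-4] = +1456.2781 N (tension)
  F[3-5] = -560.4827 N (compression)
  F[4-5] = +1463.2234 N (tension)
  F[4-6] = +310.9720 N (tension)
  F[5-6] = -1406.6403 N (compression)
  Rx@0 = -1378.6300 N
  Ry@0 = +3515.9743 N
  Ry@6 = +1371.8357 N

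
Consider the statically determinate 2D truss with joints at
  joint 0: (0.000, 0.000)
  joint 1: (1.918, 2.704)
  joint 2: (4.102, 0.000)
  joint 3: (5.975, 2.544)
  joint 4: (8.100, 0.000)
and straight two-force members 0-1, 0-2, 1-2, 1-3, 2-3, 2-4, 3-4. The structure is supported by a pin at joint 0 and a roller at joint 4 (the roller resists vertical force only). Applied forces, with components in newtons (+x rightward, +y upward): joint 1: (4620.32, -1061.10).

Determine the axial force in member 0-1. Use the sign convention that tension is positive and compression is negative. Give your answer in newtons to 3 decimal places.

N=5 nodes, M=7 members, R=3 reactions → 2N=10, M+R=10
member 0 (0-1): L=3.3152, (cx,cy)=(0.5786,0.8156)
member 1 (0-2): L=4.1020, (cx,cy)=(1.0000,0.0000)
member 2 (1-2): L=3.4758, (cx,cy)=(0.6283,-0.7779)
member 3 (1-3): L=4.0602, (cx,cy)=(0.9992,-0.0394)
member 4 (2-3): L=3.1591, (cx,cy)=(0.5929,0.8053)
member 5 (2-4): L=3.9980, (cx,cy)=(1.0000,0.0000)
member 6 (3-4): L=3.3147, (cx,cy)=(0.6411,-0.7675)
solve A·x = −loads:
  F[0-1] = +898.1192 N (tension)
  F[0-2] = +4100.7106 N (tension)
  F[1-2] = -2166.7649 N (compression)
  F[1-3] = -2741.3812 N (compression)
  F[2-3] = +2093.1875 N (tension)
  F[2-4] = +1498.2305 N (tension)
  F[3-4] = -2337.0626 N (compression)
  Rx@0 = -4620.3200 N
  Ry@0 = -732.5463 N
  Ry@4 = +1793.6463 N

898.119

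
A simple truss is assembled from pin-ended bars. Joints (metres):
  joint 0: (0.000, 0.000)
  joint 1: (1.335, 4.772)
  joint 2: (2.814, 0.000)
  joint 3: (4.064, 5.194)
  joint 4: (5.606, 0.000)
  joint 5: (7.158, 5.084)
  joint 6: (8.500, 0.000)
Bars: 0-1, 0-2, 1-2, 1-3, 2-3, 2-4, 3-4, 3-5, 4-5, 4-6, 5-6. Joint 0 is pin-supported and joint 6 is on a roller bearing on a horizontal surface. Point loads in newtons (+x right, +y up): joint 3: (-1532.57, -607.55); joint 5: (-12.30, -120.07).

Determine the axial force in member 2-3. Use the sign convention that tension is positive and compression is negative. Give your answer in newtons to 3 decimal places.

-1201.866

N=7 nodes, M=11 members, R=3 reactions → 2N=14, M+R=14
member 0 (0-1): L=4.9552, (cx,cy)=(0.2694,0.9630)
member 1 (0-2): L=2.8140, (cx,cy)=(1.0000,0.0000)
member 2 (1-2): L=4.9959, (cx,cy)=(0.2960,-0.9552)
member 3 (1-3): L=2.7614, (cx,cy)=(0.9883,0.1528)
member 4 (2-3): L=5.3423, (cx,cy)=(0.2340,0.9722)
member 5 (2-4): L=2.7920, (cx,cy)=(1.0000,0.0000)
member 6 (3-4): L=5.4181, (cx,cy)=(0.2846,-0.9586)
member 7 (3-5): L=3.0960, (cx,cy)=(0.9994,-0.0355)
member 8 (4-5): L=5.3156, (cx,cy)=(0.2920,0.9564)
member 9 (4-6): L=2.8940, (cx,cy)=(1.0000,0.0000)
member 10 (5-6): L=5.2581, (cx,cy)=(0.2552,-0.9669)
solve A·x = −loads:
  F[0-1] = -1329.0144 N (compression)
  F[0-2] = -1186.8164 N (compression)
  F[1-2] = +1223.3393 N (tension)
  F[1-3] = -728.7713 N (compression)
  F[2-3] = -1201.8663 N (compression)
  F[2-4] = -543.4439 N (compression)
  F[3-4] = +688.9001 N (tension)
  F[3-5] = +335.2922 N (tension)
  F[4-5] = -690.4975 N (compression)
  F[4-6] = -145.7759 N (compression)
  F[5-6] = +571.1698 N (tension)
  Rx@0 = +1544.8700 N
  Ry@0 = +1279.8738 N
  Ry@6 = -552.2538 N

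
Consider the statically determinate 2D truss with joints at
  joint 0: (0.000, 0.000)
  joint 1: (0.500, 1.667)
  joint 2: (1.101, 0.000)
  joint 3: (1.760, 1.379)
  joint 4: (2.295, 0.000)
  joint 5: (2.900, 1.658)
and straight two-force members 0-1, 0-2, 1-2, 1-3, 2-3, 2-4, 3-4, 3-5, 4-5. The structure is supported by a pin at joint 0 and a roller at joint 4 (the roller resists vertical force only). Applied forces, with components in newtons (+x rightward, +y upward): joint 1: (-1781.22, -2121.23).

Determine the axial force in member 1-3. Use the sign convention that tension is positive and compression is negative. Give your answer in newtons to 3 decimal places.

N=6 nodes, M=9 members, R=3 reactions → 2N=12, M+R=12
member 0 (0-1): L=1.7404, (cx,cy)=(0.2873,0.9578)
member 1 (0-2): L=1.1010, (cx,cy)=(1.0000,0.0000)
member 2 (1-2): L=1.7720, (cx,cy)=(0.3392,-0.9407)
member 3 (1-3): L=1.2925, (cx,cy)=(0.9749,-0.2228)
member 4 (2-3): L=1.5284, (cx,cy)=(0.4312,0.9023)
member 5 (2-4): L=1.1940, (cx,cy)=(1.0000,0.0000)
member 6 (3-4): L=1.4791, (cx,cy)=(0.3617,-0.9323)
member 7 (3-5): L=1.1736, (cx,cy)=(0.9713,0.2377)
member 8 (4-5): L=1.7649, (cx,cy)=(0.3428,0.9394)
solve A·x = −loads:
  F[0-1] = -3082.8654 N (compression)
  F[0-2] = -895.5276 N (compression)
  F[1-2] = +726.3336 N (tension)
  F[1-3] = +665.9274 N (tension)
  F[2-3] = -757.2959 N (compression)
  F[2-4] = -322.6559 N (compression)
  F[3-4] = +892.0645 N (tension)
  F[3-5] = +0.0000 N (tension)
  F[4-5] = -0.0000 N (compression)
  Rx@0 = +1781.2200 N
  Ry@0 = +2952.8983 N
  Ry@4 = -831.6683 N

665.927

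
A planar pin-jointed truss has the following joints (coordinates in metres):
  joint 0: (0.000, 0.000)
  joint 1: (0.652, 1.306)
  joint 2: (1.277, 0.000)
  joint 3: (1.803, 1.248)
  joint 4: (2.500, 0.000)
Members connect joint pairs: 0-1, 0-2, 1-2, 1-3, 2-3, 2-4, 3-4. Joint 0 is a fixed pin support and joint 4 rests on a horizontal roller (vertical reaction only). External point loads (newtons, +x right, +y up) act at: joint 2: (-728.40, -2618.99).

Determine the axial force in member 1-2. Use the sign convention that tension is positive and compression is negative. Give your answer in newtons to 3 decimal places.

N=5 nodes, M=7 members, R=3 reactions → 2N=10, M+R=10
member 0 (0-1): L=1.4597, (cx,cy)=(0.4467,0.8947)
member 1 (0-2): L=1.2770, (cx,cy)=(1.0000,0.0000)
member 2 (1-2): L=1.4478, (cx,cy)=(0.4317,-0.9020)
member 3 (1-3): L=1.1525, (cx,cy)=(0.9987,-0.0503)
member 4 (2-3): L=1.3543, (cx,cy)=(0.3884,0.9215)
member 5 (2-4): L=1.2230, (cx,cy)=(1.0000,0.0000)
member 6 (3-4): L=1.4294, (cx,cy)=(0.4876,-0.8731)
solve A·x = −loads:
  F[0-1] = -1431.9978 N (compression)
  F[0-2] = -88.7761 N (compression)
  F[1-2] = +1492.0780 N (tension)
  F[1-3] = -1285.3462 N (compression)
  F[2-3] = +1381.5490 N (tension)
  F[2-4] = +747.1416 N (tension)
  F[3-4] = -1532.2781 N (compression)
  Rx@0 = +728.4000 N
  Ry@0 = +1281.2099 N
  Ry@4 = +1337.7801 N

1492.078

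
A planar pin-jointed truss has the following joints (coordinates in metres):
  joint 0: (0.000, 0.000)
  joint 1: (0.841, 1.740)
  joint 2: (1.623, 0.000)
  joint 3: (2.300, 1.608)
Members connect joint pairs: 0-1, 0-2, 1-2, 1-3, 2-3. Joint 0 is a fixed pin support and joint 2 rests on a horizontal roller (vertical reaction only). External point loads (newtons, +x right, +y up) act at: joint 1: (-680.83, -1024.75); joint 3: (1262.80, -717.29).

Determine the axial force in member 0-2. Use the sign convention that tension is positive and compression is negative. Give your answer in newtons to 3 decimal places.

424.078

N=4 nodes, M=5 members, R=3 reactions → 2N=8, M+R=8
member 0 (0-1): L=1.9326, (cx,cy)=(0.4352,0.9003)
member 1 (0-2): L=1.6230, (cx,cy)=(1.0000,0.0000)
member 2 (1-2): L=1.9076, (cx,cy)=(0.4099,-0.9121)
member 3 (1-3): L=1.4650, (cx,cy)=(0.9959,-0.0901)
member 4 (2-3): L=1.7447, (cx,cy)=(0.3880,0.9216)
solve A·x = −loads:
  F[0-1] = +362.8285 N (tension)
  F[0-2] = +424.0784 N (tension)
  F[1-2] = -1631.1482 N (compression)
  F[1-3] = +1513.5327 N (tension)
  F[2-3] = -630.2997 N (compression)
  Rx@0 = -581.9700 N
  Ry@0 = -326.6722 N
  Ry@2 = +2068.7122 N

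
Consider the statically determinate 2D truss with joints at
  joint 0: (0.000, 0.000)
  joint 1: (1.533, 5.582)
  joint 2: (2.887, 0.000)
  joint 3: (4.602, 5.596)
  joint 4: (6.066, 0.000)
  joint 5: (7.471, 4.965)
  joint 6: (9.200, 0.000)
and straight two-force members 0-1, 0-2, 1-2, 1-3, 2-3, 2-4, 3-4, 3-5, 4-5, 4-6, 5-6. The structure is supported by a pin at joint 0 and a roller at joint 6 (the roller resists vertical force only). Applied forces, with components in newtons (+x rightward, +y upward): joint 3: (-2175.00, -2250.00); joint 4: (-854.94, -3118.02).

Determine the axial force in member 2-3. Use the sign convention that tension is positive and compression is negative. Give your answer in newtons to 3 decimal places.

-3662.107

N=7 nodes, M=11 members, R=3 reactions → 2N=14, M+R=14
member 0 (0-1): L=5.7887, (cx,cy)=(0.2648,0.9643)
member 1 (0-2): L=2.8870, (cx,cy)=(1.0000,0.0000)
member 2 (1-2): L=5.7439, (cx,cy)=(0.2357,-0.9718)
member 3 (1-3): L=3.0690, (cx,cy)=(1.0000,0.0046)
member 4 (2-3): L=5.8529, (cx,cy)=(0.2930,0.9561)
member 5 (2-4): L=3.1790, (cx,cy)=(1.0000,0.0000)
member 6 (3-4): L=5.7843, (cx,cy)=(0.2531,-0.9674)
member 7 (3-5): L=2.9376, (cx,cy)=(0.9767,-0.2148)
member 8 (4-5): L=5.1600, (cx,cy)=(0.2723,0.9622)
member 9 (4-6): L=3.1340, (cx,cy)=(1.0000,0.0000)
member 10 (5-6): L=5.2574, (cx,cy)=(0.3289,-0.9444)
solve A·x = −loads:
  F[0-1] = -3639.5868 N (compression)
  F[0-2] = -2066.0783 N (compression)
  F[1-2] = +3602.9018 N (tension)
  F[1-3] = -1813.1911 N (compression)
  F[2-3] = -3662.1075 N (compression)
  F[2-4] = -143.7076 N (compression)
  F[3-4] = +1553.0857 N (tension)
  F[3-5] = -1130.7082 N (compression)
  F[4-5] = +1678.9392 N (tension)
  F[4-6] = +647.1584 N (tension)
  F[5-6] = -1967.8403 N (compression)
  Rx@0 = +3029.9400 N
  Ry@0 = +3509.6386 N
  Ry@6 = +1858.3814 N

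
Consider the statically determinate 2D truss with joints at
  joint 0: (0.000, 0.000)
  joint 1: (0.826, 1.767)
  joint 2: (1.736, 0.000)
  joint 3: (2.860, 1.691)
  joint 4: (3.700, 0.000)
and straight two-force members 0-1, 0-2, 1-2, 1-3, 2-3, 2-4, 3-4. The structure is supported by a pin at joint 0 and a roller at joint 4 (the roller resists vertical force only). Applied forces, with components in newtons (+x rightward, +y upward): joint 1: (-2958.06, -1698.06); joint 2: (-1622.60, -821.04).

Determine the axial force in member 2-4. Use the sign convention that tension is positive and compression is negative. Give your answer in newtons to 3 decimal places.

N=5 nodes, M=7 members, R=3 reactions → 2N=10, M+R=10
member 0 (0-1): L=1.9505, (cx,cy)=(0.4235,0.9059)
member 1 (0-2): L=1.7360, (cx,cy)=(1.0000,0.0000)
member 2 (1-2): L=1.9876, (cx,cy)=(0.4578,-0.8890)
member 3 (1-3): L=2.0354, (cx,cy)=(0.9993,-0.0373)
member 4 (2-3): L=2.0305, (cx,cy)=(0.5536,0.8328)
member 5 (2-4): L=1.9640, (cx,cy)=(1.0000,0.0000)
member 6 (3-4): L=1.8881, (cx,cy)=(0.4449,-0.8956)
solve A·x = −loads:
  F[0-1] = -3496.4592 N (compression)
  F[0-2] = -3099.9977 N (compression)
  F[1-2] = +1621.9406 N (tension)
  F[1-3] = +735.3080 N (tension)
  F[2-3] = -745.5682 N (compression)
  F[2-4] = -322.0762 N (compression)
  F[3-4] = +723.9591 N (tension)
  Rx@0 = +4580.6600 N
  Ry@0 = +3167.4700 N
  Ry@4 = -648.3700 N

-322.076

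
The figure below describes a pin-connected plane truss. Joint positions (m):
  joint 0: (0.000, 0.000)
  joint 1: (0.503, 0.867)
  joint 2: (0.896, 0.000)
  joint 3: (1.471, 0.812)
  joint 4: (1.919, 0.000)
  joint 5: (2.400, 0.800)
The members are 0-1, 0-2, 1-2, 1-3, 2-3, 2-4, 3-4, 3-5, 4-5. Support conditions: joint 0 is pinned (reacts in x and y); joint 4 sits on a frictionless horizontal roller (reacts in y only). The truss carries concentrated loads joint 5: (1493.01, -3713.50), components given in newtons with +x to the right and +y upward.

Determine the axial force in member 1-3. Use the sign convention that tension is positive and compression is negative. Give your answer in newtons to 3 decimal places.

N=6 nodes, M=9 members, R=3 reactions → 2N=12, M+R=12
member 0 (0-1): L=1.0023, (cx,cy)=(0.5018,0.8650)
member 1 (0-2): L=0.8960, (cx,cy)=(1.0000,0.0000)
member 2 (1-2): L=0.9519, (cx,cy)=(0.4129,-0.9108)
member 3 (1-3): L=0.9696, (cx,cy)=(0.9984,-0.0567)
member 4 (2-3): L=0.9950, (cx,cy)=(0.5779,0.8161)
member 5 (2-4): L=1.0230, (cx,cy)=(1.0000,0.0000)
member 6 (3-4): L=0.9274, (cx,cy)=(0.4831,-0.8756)
member 7 (3-5): L=0.9291, (cx,cy)=(0.9999,-0.0129)
member 8 (4-5): L=0.9335, (cx,cy)=(0.5153,0.8570)
solve A·x = −loads:
  F[0-1] = +1795.6745 N (tension)
  F[0-2] = +591.9000 N (tension)
  F[1-2] = -1808.1060 N (compression)
  F[1-3] = +1650.2492 N (tension)
  F[2-3] = +2017.9043 N (tension)
  F[2-4] = -1320.7405 N (compression)
  F[3-4] = -1828.4622 N (compression)
  F[3-5] = +3697.3475 N (tension)
  F[4-5] = -4277.3158 N (compression)
  Rx@0 = -1493.0100 N
  Ry@0 = -1553.2056 N
  Ry@4 = +5266.7056 N

1650.249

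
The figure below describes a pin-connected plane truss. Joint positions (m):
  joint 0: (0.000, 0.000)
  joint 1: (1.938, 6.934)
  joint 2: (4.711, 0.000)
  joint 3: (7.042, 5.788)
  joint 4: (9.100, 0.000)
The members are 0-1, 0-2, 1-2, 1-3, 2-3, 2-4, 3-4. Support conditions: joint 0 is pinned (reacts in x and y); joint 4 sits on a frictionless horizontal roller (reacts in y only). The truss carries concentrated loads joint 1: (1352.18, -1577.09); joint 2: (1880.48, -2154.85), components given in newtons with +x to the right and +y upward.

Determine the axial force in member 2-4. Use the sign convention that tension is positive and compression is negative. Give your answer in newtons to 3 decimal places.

N=5 nodes, M=7 members, R=3 reactions → 2N=10, M+R=10
member 0 (0-1): L=7.1997, (cx,cy)=(0.2692,0.9631)
member 1 (0-2): L=4.7110, (cx,cy)=(1.0000,0.0000)
member 2 (1-2): L=7.4679, (cx,cy)=(0.3713,-0.9285)
member 3 (1-3): L=5.2311, (cx,cy)=(0.9757,-0.2191)
member 4 (2-3): L=6.2398, (cx,cy)=(0.3736,0.9276)
member 5 (2-4): L=4.3890, (cx,cy)=(1.0000,0.0000)
member 6 (3-4): L=6.1430, (cx,cy)=(0.3350,-0.9422)
solve A·x = −loads:
  F[0-1] = -1298.1030 N (compression)
  F[0-2] = +3582.0789 N (tension)
  F[1-2] = +65.2688 N (tension)
  F[1-3] = -1768.8025 N (compression)
  F[2-3] = +2257.7032 N (tension)
  F[2-4] = +882.4187 N (tension)
  F[3-4] = -2633.9590 N (compression)
  Rx@0 = -3232.6600 N
  Ry@0 = +1250.1911 N
  Ry@4 = +2481.7489 N

882.419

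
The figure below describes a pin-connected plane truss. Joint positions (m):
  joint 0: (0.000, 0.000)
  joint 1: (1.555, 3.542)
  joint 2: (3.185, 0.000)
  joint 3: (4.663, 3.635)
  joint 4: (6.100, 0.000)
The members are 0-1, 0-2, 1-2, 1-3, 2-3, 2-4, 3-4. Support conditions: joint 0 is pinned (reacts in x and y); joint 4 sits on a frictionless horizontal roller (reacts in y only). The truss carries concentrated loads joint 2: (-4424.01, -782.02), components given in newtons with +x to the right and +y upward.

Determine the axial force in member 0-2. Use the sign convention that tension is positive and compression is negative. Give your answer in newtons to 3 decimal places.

N=5 nodes, M=7 members, R=3 reactions → 2N=10, M+R=10
member 0 (0-1): L=3.8683, (cx,cy)=(0.4020,0.9156)
member 1 (0-2): L=3.1850, (cx,cy)=(1.0000,0.0000)
member 2 (1-2): L=3.8991, (cx,cy)=(0.4180,-0.9084)
member 3 (1-3): L=3.1094, (cx,cy)=(0.9996,0.0299)
member 4 (2-3): L=3.9240, (cx,cy)=(0.3767,0.9264)
member 5 (2-4): L=2.9150, (cx,cy)=(1.0000,0.0000)
member 6 (3-4): L=3.9087, (cx,cy)=(0.3676,-0.9300)
solve A·x = −loads:
  F[0-1] = -408.1303 N (compression)
  F[0-2] = -4259.9478 N (compression)
  F[1-2] = +400.4565 N (tension)
  F[1-3] = -331.6212 N (compression)
  F[2-3] = +451.4863 N (tension)
  F[2-4] = +161.4172 N (tension)
  F[3-4] = -439.0652 N (compression)
  Rx@0 = +4424.0100 N
  Ry@0 = +373.7030 N
  Ry@4 = +408.3170 N

-4259.948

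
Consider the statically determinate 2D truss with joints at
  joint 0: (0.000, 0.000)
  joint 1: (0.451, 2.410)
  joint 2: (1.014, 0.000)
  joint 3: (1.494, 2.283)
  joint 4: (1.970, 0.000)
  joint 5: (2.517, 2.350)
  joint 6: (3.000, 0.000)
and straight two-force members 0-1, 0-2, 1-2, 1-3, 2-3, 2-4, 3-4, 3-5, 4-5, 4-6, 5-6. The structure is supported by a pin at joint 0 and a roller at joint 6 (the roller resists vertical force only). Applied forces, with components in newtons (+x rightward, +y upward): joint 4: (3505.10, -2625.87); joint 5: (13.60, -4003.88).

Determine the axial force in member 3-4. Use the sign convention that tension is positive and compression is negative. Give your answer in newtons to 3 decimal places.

1481.089

N=7 nodes, M=11 members, R=3 reactions → 2N=14, M+R=14
member 0 (0-1): L=2.4518, (cx,cy)=(0.1839,0.9829)
member 1 (0-2): L=1.0140, (cx,cy)=(1.0000,0.0000)
member 2 (1-2): L=2.4749, (cx,cy)=(0.2275,-0.9738)
member 3 (1-3): L=1.0507, (cx,cy)=(0.9927,-0.1209)
member 4 (2-3): L=2.3329, (cx,cy)=(0.2058,0.9786)
member 5 (2-4): L=0.9560, (cx,cy)=(1.0000,0.0000)
member 6 (3-4): L=2.3321, (cx,cy)=(0.2041,-0.9789)
member 7 (3-5): L=1.0252, (cx,cy)=(0.9979,0.0654)
member 8 (4-5): L=2.4128, (cx,cy)=(0.2267,0.9740)
member 9 (4-6): L=1.0300, (cx,cy)=(1.0000,0.0000)
member 10 (5-6): L=2.3991, (cx,cy)=(0.2013,-0.9795)
solve A·x = −loads:
  F[0-1] = -1562.1758 N (compression)
  F[0-2] = +3806.0525 N (tension)
  F[1-2] = +1660.0138 N (tension)
  F[1-3] = -669.8924 N (compression)
  F[2-3] = -1651.8330 N (compression)
  F[2-4] = +4523.5475 N (tension)
  F[3-4] = +1481.0895 N (tension)
  F[3-5] = -1309.9507 N (compression)
  F[4-5] = +1207.3966 N (tension)
  F[4-6] = +1047.0268 N (tension)
  F[5-6] = -5200.7157 N (compression)
  Rx@0 = -3518.7000 N
  Ry@0 = +1535.5200 N
  Ry@6 = +5094.2300 N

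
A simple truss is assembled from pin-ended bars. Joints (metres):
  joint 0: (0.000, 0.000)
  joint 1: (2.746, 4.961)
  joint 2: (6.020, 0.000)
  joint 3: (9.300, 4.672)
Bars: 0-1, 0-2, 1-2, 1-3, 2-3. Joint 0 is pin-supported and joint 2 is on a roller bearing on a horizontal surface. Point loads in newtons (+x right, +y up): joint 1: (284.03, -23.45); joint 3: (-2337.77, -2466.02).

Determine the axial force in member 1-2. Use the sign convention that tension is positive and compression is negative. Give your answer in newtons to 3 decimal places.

301.765

N=4 nodes, M=5 members, R=3 reactions → 2N=8, M+R=8
member 0 (0-1): L=5.6703, (cx,cy)=(0.4843,0.8749)
member 1 (0-2): L=6.0200, (cx,cy)=(1.0000,0.0000)
member 2 (1-2): L=5.9440, (cx,cy)=(0.5508,-0.8346)
member 3 (1-3): L=6.5604, (cx,cy)=(0.9990,-0.0441)
member 4 (2-3): L=5.7084, (cx,cy)=(0.5746,0.8184)
solve A·x = −loads:
  F[0-1] = -285.0246 N (compression)
  F[0-2] = -1915.7084 N (compression)
  F[1-2] = +301.7651 N (tension)
  F[1-3] = -588.8490 N (compression)
  F[2-3] = -3044.7644 N (compression)
  Rx@0 = +2053.7400 N
  Ry@0 = +249.3718 N
  Ry@2 = +2240.0982 N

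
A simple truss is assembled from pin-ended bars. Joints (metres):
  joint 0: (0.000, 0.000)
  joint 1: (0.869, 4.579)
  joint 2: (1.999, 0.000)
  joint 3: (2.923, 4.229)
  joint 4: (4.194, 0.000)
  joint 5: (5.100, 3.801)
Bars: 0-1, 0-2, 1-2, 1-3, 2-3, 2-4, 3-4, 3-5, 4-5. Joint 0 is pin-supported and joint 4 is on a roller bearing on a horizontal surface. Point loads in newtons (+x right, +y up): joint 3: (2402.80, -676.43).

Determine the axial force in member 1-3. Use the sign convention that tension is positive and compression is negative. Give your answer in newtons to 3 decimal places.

N=6 nodes, M=9 members, R=3 reactions → 2N=12, M+R=12
member 0 (0-1): L=4.6607, (cx,cy)=(0.1865,0.9825)
member 1 (0-2): L=1.9990, (cx,cy)=(1.0000,0.0000)
member 2 (1-2): L=4.7164, (cx,cy)=(0.2396,-0.9709)
member 3 (1-3): L=2.0836, (cx,cy)=(0.9858,-0.1680)
member 4 (2-3): L=4.3288, (cx,cy)=(0.2135,0.9770)
member 5 (2-4): L=2.1950, (cx,cy)=(1.0000,0.0000)
member 6 (3-4): L=4.4159, (cx,cy)=(0.2878,-0.9577)
member 7 (3-5): L=2.2187, (cx,cy)=(0.9812,-0.1929)
member 8 (4-5): L=3.9075, (cx,cy)=(0.2319,0.9727)
solve A·x = −loads:
  F[0-1] = +2257.4447 N (tension)
  F[0-2] = +1981.8961 N (tension)
  F[1-2] = -2461.7878 N (compression)
  F[1-3] = +1025.2950 N (tension)
  F[2-3] = +2446.4699 N (tension)
  F[2-4] = +869.8607 N (tension)
  F[3-4] = -3022.1786 N (compression)
  F[3-5] = +0.0000 N (tension)
  F[4-5] = -0.0000 N (compression)
  Rx@0 = -2402.8000 N
  Ry@0 = -2217.8585 N
  Ry@4 = +2894.2885 N

1025.295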